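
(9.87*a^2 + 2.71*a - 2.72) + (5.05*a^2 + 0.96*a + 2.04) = 14.92*a^2 + 3.67*a - 0.68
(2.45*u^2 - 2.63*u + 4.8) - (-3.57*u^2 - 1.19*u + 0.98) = 6.02*u^2 - 1.44*u + 3.82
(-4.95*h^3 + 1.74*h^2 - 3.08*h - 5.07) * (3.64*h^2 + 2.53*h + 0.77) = -18.018*h^5 - 6.1899*h^4 - 10.6205*h^3 - 24.9074*h^2 - 15.1987*h - 3.9039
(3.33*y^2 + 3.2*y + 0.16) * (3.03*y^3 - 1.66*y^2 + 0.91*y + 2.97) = 10.0899*y^5 + 4.1682*y^4 - 1.7969*y^3 + 12.5365*y^2 + 9.6496*y + 0.4752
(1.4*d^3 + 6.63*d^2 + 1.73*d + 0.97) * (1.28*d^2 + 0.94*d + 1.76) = 1.792*d^5 + 9.8024*d^4 + 10.9106*d^3 + 14.5366*d^2 + 3.9566*d + 1.7072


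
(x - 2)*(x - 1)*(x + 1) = x^3 - 2*x^2 - x + 2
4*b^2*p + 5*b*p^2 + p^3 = p*(b + p)*(4*b + p)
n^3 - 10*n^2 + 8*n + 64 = (n - 8)*(n - 4)*(n + 2)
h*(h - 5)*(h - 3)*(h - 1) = h^4 - 9*h^3 + 23*h^2 - 15*h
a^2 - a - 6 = (a - 3)*(a + 2)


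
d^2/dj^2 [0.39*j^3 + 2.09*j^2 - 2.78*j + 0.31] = 2.34*j + 4.18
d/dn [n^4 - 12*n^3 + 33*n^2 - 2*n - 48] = 4*n^3 - 36*n^2 + 66*n - 2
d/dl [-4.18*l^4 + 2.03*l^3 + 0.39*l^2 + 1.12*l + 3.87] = -16.72*l^3 + 6.09*l^2 + 0.78*l + 1.12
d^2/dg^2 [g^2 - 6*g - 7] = 2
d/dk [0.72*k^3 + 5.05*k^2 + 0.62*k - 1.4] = 2.16*k^2 + 10.1*k + 0.62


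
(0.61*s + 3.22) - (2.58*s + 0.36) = 2.86 - 1.97*s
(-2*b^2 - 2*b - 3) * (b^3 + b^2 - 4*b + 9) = -2*b^5 - 4*b^4 + 3*b^3 - 13*b^2 - 6*b - 27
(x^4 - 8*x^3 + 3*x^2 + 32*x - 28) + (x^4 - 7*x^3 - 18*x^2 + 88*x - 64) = 2*x^4 - 15*x^3 - 15*x^2 + 120*x - 92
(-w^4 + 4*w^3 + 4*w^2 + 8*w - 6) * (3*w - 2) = -3*w^5 + 14*w^4 + 4*w^3 + 16*w^2 - 34*w + 12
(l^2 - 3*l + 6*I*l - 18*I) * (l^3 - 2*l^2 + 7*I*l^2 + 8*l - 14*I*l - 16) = l^5 - 5*l^4 + 13*I*l^4 - 28*l^3 - 65*I*l^3 + 170*l^2 + 126*I*l^2 - 204*l - 240*I*l + 288*I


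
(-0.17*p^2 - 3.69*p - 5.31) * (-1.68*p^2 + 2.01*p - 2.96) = 0.2856*p^4 + 5.8575*p^3 + 2.0071*p^2 + 0.249300000000002*p + 15.7176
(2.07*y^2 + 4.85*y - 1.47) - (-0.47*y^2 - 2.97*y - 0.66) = 2.54*y^2 + 7.82*y - 0.81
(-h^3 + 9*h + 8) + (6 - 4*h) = -h^3 + 5*h + 14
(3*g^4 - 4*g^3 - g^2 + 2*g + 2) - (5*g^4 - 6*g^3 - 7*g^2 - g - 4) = -2*g^4 + 2*g^3 + 6*g^2 + 3*g + 6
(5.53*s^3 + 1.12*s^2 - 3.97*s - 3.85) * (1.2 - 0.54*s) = -2.9862*s^4 + 6.0312*s^3 + 3.4878*s^2 - 2.685*s - 4.62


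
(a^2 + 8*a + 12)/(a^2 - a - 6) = (a + 6)/(a - 3)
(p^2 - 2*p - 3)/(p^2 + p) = (p - 3)/p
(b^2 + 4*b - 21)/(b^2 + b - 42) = (b - 3)/(b - 6)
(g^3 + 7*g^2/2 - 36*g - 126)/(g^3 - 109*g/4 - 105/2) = 2*(g + 6)/(2*g + 5)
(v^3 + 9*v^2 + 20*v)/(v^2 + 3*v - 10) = v*(v + 4)/(v - 2)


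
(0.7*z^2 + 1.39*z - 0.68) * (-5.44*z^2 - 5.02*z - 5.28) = -3.808*z^4 - 11.0756*z^3 - 6.9746*z^2 - 3.9256*z + 3.5904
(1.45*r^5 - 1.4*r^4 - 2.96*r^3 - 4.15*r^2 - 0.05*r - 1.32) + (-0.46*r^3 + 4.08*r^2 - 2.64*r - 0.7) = 1.45*r^5 - 1.4*r^4 - 3.42*r^3 - 0.0700000000000003*r^2 - 2.69*r - 2.02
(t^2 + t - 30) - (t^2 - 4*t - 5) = 5*t - 25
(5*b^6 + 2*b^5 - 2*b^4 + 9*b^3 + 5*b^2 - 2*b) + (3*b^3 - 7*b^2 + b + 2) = 5*b^6 + 2*b^5 - 2*b^4 + 12*b^3 - 2*b^2 - b + 2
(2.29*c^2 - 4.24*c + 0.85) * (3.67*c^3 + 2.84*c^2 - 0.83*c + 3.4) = 8.4043*c^5 - 9.0572*c^4 - 10.8228*c^3 + 13.7192*c^2 - 15.1215*c + 2.89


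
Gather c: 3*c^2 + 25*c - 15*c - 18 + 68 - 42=3*c^2 + 10*c + 8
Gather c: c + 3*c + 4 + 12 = 4*c + 16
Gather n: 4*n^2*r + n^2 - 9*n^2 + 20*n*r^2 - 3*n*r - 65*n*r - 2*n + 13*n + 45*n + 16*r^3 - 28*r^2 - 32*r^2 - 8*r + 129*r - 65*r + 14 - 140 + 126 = n^2*(4*r - 8) + n*(20*r^2 - 68*r + 56) + 16*r^3 - 60*r^2 + 56*r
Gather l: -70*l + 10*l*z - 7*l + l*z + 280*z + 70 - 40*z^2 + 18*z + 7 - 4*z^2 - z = l*(11*z - 77) - 44*z^2 + 297*z + 77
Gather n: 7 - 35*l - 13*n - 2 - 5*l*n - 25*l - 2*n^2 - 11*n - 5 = -60*l - 2*n^2 + n*(-5*l - 24)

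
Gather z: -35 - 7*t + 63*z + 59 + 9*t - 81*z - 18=2*t - 18*z + 6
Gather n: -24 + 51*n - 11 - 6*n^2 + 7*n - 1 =-6*n^2 + 58*n - 36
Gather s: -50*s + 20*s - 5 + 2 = -30*s - 3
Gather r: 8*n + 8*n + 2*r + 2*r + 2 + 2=16*n + 4*r + 4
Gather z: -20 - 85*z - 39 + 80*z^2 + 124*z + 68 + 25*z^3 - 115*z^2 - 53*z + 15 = 25*z^3 - 35*z^2 - 14*z + 24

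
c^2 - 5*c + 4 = (c - 4)*(c - 1)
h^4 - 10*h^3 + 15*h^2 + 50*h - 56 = (h - 7)*(h - 4)*(h - 1)*(h + 2)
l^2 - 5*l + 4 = (l - 4)*(l - 1)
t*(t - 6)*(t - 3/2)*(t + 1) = t^4 - 13*t^3/2 + 3*t^2/2 + 9*t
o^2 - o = o*(o - 1)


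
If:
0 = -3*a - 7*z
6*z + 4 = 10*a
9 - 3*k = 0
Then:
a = 7/22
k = 3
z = -3/22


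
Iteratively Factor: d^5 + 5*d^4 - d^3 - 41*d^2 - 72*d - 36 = (d + 3)*(d^4 + 2*d^3 - 7*d^2 - 20*d - 12) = (d - 3)*(d + 3)*(d^3 + 5*d^2 + 8*d + 4) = (d - 3)*(d + 1)*(d + 3)*(d^2 + 4*d + 4) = (d - 3)*(d + 1)*(d + 2)*(d + 3)*(d + 2)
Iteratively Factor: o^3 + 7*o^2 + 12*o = (o + 4)*(o^2 + 3*o) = o*(o + 4)*(o + 3)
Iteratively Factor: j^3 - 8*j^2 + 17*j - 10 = (j - 5)*(j^2 - 3*j + 2) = (j - 5)*(j - 1)*(j - 2)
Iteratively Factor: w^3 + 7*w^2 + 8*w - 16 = (w + 4)*(w^2 + 3*w - 4) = (w - 1)*(w + 4)*(w + 4)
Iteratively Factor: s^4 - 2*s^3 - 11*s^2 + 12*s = (s)*(s^3 - 2*s^2 - 11*s + 12) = s*(s - 4)*(s^2 + 2*s - 3) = s*(s - 4)*(s - 1)*(s + 3)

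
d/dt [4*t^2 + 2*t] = 8*t + 2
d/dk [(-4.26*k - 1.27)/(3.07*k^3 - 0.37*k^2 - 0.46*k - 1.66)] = (26.1564*k^3 + 10.1205*k^2 - 0.9398*k + 6.4874)/(9.4249*k^6 - 2.2718*k^5 - 2.6875*k^4 - 9.852*k^3 + 1.44*k^2 + 1.5272*k + 2.7556)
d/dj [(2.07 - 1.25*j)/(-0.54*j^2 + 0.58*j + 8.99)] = (-0.675*j^2 + 2.2356*j - 12.4381)/(0.2916*j^4 - 0.6264*j^3 - 9.3728*j^2 + 10.4284*j + 80.8201)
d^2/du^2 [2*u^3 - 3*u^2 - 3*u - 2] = 12*u - 6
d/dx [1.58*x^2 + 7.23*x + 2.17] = 3.16*x + 7.23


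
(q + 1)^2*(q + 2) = q^3 + 4*q^2 + 5*q + 2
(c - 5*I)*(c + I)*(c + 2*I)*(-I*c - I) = -I*c^4 - 2*c^3 - I*c^3 - 2*c^2 - 13*I*c^2 + 10*c - 13*I*c + 10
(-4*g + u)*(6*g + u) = -24*g^2 + 2*g*u + u^2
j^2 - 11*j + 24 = (j - 8)*(j - 3)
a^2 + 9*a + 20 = (a + 4)*(a + 5)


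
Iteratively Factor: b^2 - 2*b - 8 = (b - 4)*(b + 2)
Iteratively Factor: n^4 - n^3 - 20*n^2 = (n)*(n^3 - n^2 - 20*n) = n*(n + 4)*(n^2 - 5*n) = n*(n - 5)*(n + 4)*(n)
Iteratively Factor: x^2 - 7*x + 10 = (x - 5)*(x - 2)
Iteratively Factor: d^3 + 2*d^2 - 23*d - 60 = (d + 3)*(d^2 - d - 20) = (d - 5)*(d + 3)*(d + 4)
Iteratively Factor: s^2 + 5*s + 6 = (s + 3)*(s + 2)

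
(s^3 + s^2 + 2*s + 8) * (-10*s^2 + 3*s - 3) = -10*s^5 - 7*s^4 - 20*s^3 - 77*s^2 + 18*s - 24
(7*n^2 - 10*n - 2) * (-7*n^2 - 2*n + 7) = -49*n^4 + 56*n^3 + 83*n^2 - 66*n - 14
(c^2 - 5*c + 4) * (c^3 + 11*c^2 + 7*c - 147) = c^5 + 6*c^4 - 44*c^3 - 138*c^2 + 763*c - 588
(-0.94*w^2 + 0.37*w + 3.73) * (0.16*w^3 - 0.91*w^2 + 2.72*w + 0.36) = -0.1504*w^5 + 0.9146*w^4 - 2.2967*w^3 - 2.7263*w^2 + 10.2788*w + 1.3428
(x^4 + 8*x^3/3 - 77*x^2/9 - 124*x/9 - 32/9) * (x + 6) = x^5 + 26*x^4/3 + 67*x^3/9 - 586*x^2/9 - 776*x/9 - 64/3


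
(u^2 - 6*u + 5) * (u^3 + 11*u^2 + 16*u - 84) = u^5 + 5*u^4 - 45*u^3 - 125*u^2 + 584*u - 420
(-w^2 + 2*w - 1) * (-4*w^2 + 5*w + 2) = 4*w^4 - 13*w^3 + 12*w^2 - w - 2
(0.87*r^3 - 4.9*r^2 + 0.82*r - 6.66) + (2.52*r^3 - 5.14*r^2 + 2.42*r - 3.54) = 3.39*r^3 - 10.04*r^2 + 3.24*r - 10.2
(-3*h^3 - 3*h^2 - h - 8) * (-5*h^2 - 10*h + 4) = 15*h^5 + 45*h^4 + 23*h^3 + 38*h^2 + 76*h - 32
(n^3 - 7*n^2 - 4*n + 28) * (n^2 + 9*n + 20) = n^5 + 2*n^4 - 47*n^3 - 148*n^2 + 172*n + 560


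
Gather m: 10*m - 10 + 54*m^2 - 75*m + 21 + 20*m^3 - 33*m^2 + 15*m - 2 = 20*m^3 + 21*m^2 - 50*m + 9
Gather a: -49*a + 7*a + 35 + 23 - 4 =54 - 42*a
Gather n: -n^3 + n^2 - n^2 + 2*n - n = -n^3 + n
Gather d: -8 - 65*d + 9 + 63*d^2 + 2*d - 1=63*d^2 - 63*d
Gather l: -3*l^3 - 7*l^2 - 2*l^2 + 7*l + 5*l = -3*l^3 - 9*l^2 + 12*l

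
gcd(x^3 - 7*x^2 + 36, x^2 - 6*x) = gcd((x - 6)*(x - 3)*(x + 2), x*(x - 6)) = x - 6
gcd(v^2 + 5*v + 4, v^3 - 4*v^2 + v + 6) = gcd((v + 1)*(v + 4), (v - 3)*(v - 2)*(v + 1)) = v + 1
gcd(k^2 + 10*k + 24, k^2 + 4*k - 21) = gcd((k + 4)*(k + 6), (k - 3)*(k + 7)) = 1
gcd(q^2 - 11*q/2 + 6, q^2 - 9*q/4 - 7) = q - 4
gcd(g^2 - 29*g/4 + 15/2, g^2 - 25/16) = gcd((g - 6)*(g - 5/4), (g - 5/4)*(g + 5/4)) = g - 5/4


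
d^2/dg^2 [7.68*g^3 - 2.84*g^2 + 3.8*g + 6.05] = 46.08*g - 5.68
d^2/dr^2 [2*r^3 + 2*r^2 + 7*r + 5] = 12*r + 4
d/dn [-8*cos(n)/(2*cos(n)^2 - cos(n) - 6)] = 16*(sin(n)^2 - 4)*sin(n)/(cos(n) - cos(2*n) + 5)^2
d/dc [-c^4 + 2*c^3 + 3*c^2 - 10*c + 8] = -4*c^3 + 6*c^2 + 6*c - 10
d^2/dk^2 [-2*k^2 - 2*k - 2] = -4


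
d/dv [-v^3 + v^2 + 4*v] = -3*v^2 + 2*v + 4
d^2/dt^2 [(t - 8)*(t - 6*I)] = 2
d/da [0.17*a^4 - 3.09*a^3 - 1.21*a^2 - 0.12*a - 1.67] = 0.68*a^3 - 9.27*a^2 - 2.42*a - 0.12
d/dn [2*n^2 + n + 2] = 4*n + 1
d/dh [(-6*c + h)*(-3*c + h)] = -9*c + 2*h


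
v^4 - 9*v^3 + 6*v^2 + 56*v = v*(v - 7)*(v - 4)*(v + 2)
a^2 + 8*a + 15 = (a + 3)*(a + 5)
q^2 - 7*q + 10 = (q - 5)*(q - 2)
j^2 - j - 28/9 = (j - 7/3)*(j + 4/3)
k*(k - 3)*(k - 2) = k^3 - 5*k^2 + 6*k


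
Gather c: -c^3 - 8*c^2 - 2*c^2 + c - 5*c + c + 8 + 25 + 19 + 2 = -c^3 - 10*c^2 - 3*c + 54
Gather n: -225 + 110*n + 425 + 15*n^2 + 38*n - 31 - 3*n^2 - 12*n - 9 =12*n^2 + 136*n + 160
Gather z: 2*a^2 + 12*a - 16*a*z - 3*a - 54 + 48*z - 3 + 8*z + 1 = 2*a^2 + 9*a + z*(56 - 16*a) - 56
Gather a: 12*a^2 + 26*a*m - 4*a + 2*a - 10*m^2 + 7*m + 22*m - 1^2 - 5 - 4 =12*a^2 + a*(26*m - 2) - 10*m^2 + 29*m - 10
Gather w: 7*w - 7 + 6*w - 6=13*w - 13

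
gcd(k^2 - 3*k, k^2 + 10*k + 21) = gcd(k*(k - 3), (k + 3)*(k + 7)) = 1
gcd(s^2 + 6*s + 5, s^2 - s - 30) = s + 5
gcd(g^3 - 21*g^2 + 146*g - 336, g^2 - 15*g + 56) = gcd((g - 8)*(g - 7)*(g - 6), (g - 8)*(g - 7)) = g^2 - 15*g + 56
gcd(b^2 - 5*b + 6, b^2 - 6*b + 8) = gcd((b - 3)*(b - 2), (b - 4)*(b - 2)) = b - 2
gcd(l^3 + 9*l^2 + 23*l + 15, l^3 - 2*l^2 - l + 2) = l + 1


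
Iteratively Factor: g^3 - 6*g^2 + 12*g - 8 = (g - 2)*(g^2 - 4*g + 4) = (g - 2)^2*(g - 2)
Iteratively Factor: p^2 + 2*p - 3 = (p + 3)*(p - 1)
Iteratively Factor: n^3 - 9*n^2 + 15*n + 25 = (n + 1)*(n^2 - 10*n + 25) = (n - 5)*(n + 1)*(n - 5)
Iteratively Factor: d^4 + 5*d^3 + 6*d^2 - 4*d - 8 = (d - 1)*(d^3 + 6*d^2 + 12*d + 8) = (d - 1)*(d + 2)*(d^2 + 4*d + 4) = (d - 1)*(d + 2)^2*(d + 2)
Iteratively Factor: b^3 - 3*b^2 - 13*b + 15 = (b - 1)*(b^2 - 2*b - 15) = (b - 1)*(b + 3)*(b - 5)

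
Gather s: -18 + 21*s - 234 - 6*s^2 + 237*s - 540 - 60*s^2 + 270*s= -66*s^2 + 528*s - 792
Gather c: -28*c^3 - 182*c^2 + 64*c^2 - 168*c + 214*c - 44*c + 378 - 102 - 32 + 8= -28*c^3 - 118*c^2 + 2*c + 252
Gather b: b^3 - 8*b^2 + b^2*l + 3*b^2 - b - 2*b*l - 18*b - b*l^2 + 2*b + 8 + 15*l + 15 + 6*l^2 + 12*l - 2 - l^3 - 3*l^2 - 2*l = b^3 + b^2*(l - 5) + b*(-l^2 - 2*l - 17) - l^3 + 3*l^2 + 25*l + 21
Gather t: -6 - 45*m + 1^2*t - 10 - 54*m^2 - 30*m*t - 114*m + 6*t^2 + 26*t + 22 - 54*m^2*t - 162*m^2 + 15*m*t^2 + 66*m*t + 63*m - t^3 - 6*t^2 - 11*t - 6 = -216*m^2 + 15*m*t^2 - 96*m - t^3 + t*(-54*m^2 + 36*m + 16)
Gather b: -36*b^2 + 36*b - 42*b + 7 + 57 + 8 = -36*b^2 - 6*b + 72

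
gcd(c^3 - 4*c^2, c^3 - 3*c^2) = c^2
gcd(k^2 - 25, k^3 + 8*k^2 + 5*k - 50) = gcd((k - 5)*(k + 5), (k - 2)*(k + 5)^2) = k + 5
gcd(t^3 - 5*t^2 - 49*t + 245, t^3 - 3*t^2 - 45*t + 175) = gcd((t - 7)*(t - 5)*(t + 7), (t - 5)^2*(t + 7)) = t^2 + 2*t - 35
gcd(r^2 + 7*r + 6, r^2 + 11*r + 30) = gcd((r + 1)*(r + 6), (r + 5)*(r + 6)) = r + 6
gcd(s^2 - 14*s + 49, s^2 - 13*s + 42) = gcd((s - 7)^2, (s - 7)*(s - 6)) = s - 7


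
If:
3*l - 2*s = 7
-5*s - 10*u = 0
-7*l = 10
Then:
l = -10/7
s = -79/14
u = 79/28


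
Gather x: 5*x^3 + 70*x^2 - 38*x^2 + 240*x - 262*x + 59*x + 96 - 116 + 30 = 5*x^3 + 32*x^2 + 37*x + 10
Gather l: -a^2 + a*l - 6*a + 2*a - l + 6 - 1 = -a^2 - 4*a + l*(a - 1) + 5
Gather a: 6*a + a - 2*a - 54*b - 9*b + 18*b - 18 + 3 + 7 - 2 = 5*a - 45*b - 10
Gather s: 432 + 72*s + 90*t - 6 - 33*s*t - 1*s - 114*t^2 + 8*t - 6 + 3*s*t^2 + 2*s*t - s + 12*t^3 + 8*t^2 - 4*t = s*(3*t^2 - 31*t + 70) + 12*t^3 - 106*t^2 + 94*t + 420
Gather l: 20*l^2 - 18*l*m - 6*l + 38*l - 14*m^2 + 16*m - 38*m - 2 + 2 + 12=20*l^2 + l*(32 - 18*m) - 14*m^2 - 22*m + 12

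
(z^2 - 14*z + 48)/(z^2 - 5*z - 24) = (z - 6)/(z + 3)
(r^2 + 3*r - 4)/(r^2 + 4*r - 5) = (r + 4)/(r + 5)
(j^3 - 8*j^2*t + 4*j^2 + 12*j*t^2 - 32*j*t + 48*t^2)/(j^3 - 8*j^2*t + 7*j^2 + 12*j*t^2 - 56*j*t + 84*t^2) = (j + 4)/(j + 7)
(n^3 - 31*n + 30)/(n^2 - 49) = (n^3 - 31*n + 30)/(n^2 - 49)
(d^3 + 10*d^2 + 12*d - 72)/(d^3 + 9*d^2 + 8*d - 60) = (d + 6)/(d + 5)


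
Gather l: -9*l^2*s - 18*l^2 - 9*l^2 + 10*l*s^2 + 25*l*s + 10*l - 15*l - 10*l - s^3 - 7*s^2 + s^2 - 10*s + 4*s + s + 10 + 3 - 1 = l^2*(-9*s - 27) + l*(10*s^2 + 25*s - 15) - s^3 - 6*s^2 - 5*s + 12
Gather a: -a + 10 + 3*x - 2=-a + 3*x + 8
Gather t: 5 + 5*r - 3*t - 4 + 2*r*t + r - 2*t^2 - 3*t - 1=6*r - 2*t^2 + t*(2*r - 6)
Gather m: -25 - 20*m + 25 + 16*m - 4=-4*m - 4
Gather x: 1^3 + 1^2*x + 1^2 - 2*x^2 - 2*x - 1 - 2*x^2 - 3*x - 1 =-4*x^2 - 4*x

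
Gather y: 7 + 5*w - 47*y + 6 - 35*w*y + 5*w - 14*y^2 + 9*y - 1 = 10*w - 14*y^2 + y*(-35*w - 38) + 12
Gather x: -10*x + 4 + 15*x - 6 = 5*x - 2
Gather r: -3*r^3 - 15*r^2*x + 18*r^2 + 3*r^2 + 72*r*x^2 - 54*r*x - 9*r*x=-3*r^3 + r^2*(21 - 15*x) + r*(72*x^2 - 63*x)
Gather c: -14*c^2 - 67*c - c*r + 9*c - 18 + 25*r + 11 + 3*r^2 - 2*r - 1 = -14*c^2 + c*(-r - 58) + 3*r^2 + 23*r - 8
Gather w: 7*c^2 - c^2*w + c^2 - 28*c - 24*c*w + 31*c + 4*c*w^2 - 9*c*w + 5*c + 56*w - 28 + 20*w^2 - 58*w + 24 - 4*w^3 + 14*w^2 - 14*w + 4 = 8*c^2 + 8*c - 4*w^3 + w^2*(4*c + 34) + w*(-c^2 - 33*c - 16)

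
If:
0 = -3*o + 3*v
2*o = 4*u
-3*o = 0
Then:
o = 0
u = 0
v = 0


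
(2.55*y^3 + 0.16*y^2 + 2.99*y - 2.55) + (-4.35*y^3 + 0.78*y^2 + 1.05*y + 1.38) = -1.8*y^3 + 0.94*y^2 + 4.04*y - 1.17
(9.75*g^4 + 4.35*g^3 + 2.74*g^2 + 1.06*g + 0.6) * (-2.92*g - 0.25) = -28.47*g^5 - 15.1395*g^4 - 9.0883*g^3 - 3.7802*g^2 - 2.017*g - 0.15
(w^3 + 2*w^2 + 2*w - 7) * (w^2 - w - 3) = w^5 + w^4 - 3*w^3 - 15*w^2 + w + 21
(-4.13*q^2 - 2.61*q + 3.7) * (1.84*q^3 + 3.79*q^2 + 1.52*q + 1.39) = -7.5992*q^5 - 20.4551*q^4 - 9.3615*q^3 + 4.3151*q^2 + 1.9961*q + 5.143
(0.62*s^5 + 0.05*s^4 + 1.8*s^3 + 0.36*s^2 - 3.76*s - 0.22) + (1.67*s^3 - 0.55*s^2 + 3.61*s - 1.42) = 0.62*s^5 + 0.05*s^4 + 3.47*s^3 - 0.19*s^2 - 0.15*s - 1.64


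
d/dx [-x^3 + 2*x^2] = x*(4 - 3*x)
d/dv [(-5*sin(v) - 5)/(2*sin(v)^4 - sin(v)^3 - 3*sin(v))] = 15*(2*sin(v)^2 + 2*sin(v) - 1 - 1/sin(v)^2)*cos(v)/(2*sin(v)^3 - sin(v)^2 - 3)^2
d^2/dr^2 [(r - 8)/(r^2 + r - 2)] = 2*((7 - 3*r)*(r^2 + r - 2) + (r - 8)*(2*r + 1)^2)/(r^2 + r - 2)^3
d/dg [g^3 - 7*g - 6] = 3*g^2 - 7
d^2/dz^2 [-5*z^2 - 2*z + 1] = -10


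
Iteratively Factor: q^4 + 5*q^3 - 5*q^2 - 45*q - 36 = (q + 1)*(q^3 + 4*q^2 - 9*q - 36) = (q - 3)*(q + 1)*(q^2 + 7*q + 12) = (q - 3)*(q + 1)*(q + 4)*(q + 3)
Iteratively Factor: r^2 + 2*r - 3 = (r + 3)*(r - 1)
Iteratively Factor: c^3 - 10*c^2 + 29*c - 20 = (c - 5)*(c^2 - 5*c + 4) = (c - 5)*(c - 4)*(c - 1)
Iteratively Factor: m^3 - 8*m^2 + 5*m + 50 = (m - 5)*(m^2 - 3*m - 10) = (m - 5)*(m + 2)*(m - 5)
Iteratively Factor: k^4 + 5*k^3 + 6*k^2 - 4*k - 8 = (k - 1)*(k^3 + 6*k^2 + 12*k + 8) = (k - 1)*(k + 2)*(k^2 + 4*k + 4) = (k - 1)*(k + 2)^2*(k + 2)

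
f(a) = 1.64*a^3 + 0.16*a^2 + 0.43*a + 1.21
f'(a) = 4.92*a^2 + 0.32*a + 0.43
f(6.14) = 389.50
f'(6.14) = 187.88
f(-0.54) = 0.77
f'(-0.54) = 1.69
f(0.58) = 1.83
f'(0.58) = 2.27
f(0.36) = 1.46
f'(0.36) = 1.18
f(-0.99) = -0.65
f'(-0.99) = 4.94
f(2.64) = 33.64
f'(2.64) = 35.57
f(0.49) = 1.65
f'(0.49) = 1.77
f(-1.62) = -6.04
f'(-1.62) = 12.82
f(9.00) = 1213.60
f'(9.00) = 401.83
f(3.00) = 48.22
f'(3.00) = 45.67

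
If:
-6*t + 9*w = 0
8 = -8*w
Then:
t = -3/2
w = -1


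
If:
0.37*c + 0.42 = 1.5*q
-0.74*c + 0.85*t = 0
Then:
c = 1.14864864864865*t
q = 0.283333333333333*t + 0.28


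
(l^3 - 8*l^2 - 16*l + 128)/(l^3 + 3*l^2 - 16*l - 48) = (l - 8)/(l + 3)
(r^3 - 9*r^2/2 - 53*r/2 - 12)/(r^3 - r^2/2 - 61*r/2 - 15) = (r^2 - 5*r - 24)/(r^2 - r - 30)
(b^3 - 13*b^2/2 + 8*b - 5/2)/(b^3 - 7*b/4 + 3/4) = 2*(b - 5)/(2*b + 3)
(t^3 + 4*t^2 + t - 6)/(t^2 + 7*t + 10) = (t^2 + 2*t - 3)/(t + 5)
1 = 1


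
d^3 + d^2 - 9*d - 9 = (d - 3)*(d + 1)*(d + 3)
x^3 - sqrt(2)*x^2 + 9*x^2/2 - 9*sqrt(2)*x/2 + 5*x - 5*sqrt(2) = (x + 2)*(x + 5/2)*(x - sqrt(2))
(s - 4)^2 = s^2 - 8*s + 16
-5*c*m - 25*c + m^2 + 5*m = (-5*c + m)*(m + 5)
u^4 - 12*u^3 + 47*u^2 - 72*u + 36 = (u - 6)*(u - 3)*(u - 2)*(u - 1)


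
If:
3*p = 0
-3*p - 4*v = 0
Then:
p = 0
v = 0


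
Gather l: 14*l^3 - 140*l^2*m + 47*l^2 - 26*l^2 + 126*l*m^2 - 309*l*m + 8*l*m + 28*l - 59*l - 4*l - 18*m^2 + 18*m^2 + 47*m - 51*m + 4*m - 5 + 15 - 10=14*l^3 + l^2*(21 - 140*m) + l*(126*m^2 - 301*m - 35)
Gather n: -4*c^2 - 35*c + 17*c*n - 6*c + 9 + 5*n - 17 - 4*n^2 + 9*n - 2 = -4*c^2 - 41*c - 4*n^2 + n*(17*c + 14) - 10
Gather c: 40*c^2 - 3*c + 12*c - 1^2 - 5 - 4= 40*c^2 + 9*c - 10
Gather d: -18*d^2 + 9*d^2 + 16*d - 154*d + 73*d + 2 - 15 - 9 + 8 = -9*d^2 - 65*d - 14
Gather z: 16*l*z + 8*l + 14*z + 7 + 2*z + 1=8*l + z*(16*l + 16) + 8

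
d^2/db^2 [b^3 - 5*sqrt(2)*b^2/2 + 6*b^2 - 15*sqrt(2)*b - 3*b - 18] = 6*b - 5*sqrt(2) + 12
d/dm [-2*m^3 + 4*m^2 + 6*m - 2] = -6*m^2 + 8*m + 6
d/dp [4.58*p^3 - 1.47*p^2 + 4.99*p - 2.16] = 13.74*p^2 - 2.94*p + 4.99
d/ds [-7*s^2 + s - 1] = 1 - 14*s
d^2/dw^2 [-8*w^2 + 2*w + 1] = -16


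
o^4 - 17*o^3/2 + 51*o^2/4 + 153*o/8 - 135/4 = (o - 6)*(o - 5/2)*(o - 3/2)*(o + 3/2)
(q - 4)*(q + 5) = q^2 + q - 20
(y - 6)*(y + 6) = y^2 - 36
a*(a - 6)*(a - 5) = a^3 - 11*a^2 + 30*a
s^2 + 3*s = s*(s + 3)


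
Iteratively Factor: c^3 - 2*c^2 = (c)*(c^2 - 2*c) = c^2*(c - 2)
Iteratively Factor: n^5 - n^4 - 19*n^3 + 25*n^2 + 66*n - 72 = (n - 1)*(n^4 - 19*n^2 + 6*n + 72) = (n - 1)*(n + 2)*(n^3 - 2*n^2 - 15*n + 36) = (n - 1)*(n + 2)*(n + 4)*(n^2 - 6*n + 9) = (n - 3)*(n - 1)*(n + 2)*(n + 4)*(n - 3)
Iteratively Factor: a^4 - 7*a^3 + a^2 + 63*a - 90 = (a - 3)*(a^3 - 4*a^2 - 11*a + 30) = (a - 3)*(a - 2)*(a^2 - 2*a - 15) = (a - 5)*(a - 3)*(a - 2)*(a + 3)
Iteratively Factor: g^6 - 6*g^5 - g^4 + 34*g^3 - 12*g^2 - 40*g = (g + 2)*(g^5 - 8*g^4 + 15*g^3 + 4*g^2 - 20*g) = (g + 1)*(g + 2)*(g^4 - 9*g^3 + 24*g^2 - 20*g) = (g - 5)*(g + 1)*(g + 2)*(g^3 - 4*g^2 + 4*g) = (g - 5)*(g - 2)*(g + 1)*(g + 2)*(g^2 - 2*g) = (g - 5)*(g - 2)^2*(g + 1)*(g + 2)*(g)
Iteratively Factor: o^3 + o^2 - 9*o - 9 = (o - 3)*(o^2 + 4*o + 3) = (o - 3)*(o + 1)*(o + 3)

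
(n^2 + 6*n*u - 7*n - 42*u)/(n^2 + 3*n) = (n^2 + 6*n*u - 7*n - 42*u)/(n*(n + 3))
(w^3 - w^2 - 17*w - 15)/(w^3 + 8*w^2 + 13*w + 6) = (w^2 - 2*w - 15)/(w^2 + 7*w + 6)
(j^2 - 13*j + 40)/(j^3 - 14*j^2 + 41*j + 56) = (j - 5)/(j^2 - 6*j - 7)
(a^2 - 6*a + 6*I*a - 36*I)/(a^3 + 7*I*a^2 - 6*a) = (a - 6)/(a*(a + I))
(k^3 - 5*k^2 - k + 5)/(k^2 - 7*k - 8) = (k^2 - 6*k + 5)/(k - 8)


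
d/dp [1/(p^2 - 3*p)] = (3 - 2*p)/(p^2*(p - 3)^2)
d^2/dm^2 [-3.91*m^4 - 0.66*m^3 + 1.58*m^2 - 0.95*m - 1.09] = -46.92*m^2 - 3.96*m + 3.16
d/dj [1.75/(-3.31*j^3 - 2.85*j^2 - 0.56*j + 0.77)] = (17.3775*j^2 + 9.975*j + 0.98)/(3.31*j^3 + 2.85*j^2 + 0.56*j - 0.77)^2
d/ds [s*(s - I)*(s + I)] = 3*s^2 + 1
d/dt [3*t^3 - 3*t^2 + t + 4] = 9*t^2 - 6*t + 1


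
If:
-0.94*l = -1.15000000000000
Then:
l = 1.22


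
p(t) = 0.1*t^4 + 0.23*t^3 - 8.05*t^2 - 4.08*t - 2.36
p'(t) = 0.4*t^3 + 0.69*t^2 - 16.1*t - 4.08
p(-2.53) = -43.19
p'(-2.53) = 34.59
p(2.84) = -67.10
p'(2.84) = -35.08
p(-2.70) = -49.24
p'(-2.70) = 36.55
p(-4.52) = -127.88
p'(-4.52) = 45.85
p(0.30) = -4.30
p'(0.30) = -8.84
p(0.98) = -13.78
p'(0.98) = -18.82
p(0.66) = -8.47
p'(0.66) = -14.29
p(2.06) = -41.11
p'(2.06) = -30.82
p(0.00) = -2.36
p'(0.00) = -4.08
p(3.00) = -72.74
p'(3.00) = -35.37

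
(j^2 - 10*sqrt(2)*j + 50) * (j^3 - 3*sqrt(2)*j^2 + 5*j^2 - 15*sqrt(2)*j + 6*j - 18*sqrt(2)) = j^5 - 13*sqrt(2)*j^4 + 5*j^4 - 65*sqrt(2)*j^3 + 116*j^3 - 228*sqrt(2)*j^2 + 550*j^2 - 750*sqrt(2)*j + 660*j - 900*sqrt(2)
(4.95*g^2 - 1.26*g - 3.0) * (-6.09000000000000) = -30.1455*g^2 + 7.6734*g + 18.27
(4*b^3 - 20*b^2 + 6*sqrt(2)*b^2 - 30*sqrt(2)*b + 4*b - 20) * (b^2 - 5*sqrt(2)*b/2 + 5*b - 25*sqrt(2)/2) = 4*b^5 - 4*sqrt(2)*b^4 - 126*b^3 + 90*sqrt(2)*b^2 + 650*b + 250*sqrt(2)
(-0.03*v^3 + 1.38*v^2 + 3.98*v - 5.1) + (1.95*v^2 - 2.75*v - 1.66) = -0.03*v^3 + 3.33*v^2 + 1.23*v - 6.76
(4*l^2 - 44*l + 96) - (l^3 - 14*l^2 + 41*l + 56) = -l^3 + 18*l^2 - 85*l + 40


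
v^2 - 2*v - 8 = (v - 4)*(v + 2)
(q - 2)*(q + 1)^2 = q^3 - 3*q - 2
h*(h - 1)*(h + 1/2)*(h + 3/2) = h^4 + h^3 - 5*h^2/4 - 3*h/4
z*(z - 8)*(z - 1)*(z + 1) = z^4 - 8*z^3 - z^2 + 8*z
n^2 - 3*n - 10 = (n - 5)*(n + 2)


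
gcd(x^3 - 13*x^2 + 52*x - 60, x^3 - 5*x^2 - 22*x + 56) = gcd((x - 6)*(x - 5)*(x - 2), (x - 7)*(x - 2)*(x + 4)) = x - 2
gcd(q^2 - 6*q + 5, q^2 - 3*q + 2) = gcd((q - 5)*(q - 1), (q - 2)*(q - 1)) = q - 1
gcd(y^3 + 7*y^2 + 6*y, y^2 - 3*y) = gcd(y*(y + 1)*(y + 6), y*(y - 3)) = y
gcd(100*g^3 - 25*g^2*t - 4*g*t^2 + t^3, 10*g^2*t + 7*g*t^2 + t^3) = 5*g + t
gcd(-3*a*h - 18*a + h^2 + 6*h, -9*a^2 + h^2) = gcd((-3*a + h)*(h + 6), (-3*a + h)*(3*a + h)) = 3*a - h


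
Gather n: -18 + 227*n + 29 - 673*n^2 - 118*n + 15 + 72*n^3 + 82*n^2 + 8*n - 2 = 72*n^3 - 591*n^2 + 117*n + 24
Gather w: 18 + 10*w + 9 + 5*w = 15*w + 27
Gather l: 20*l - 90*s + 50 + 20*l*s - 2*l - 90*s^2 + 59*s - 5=l*(20*s + 18) - 90*s^2 - 31*s + 45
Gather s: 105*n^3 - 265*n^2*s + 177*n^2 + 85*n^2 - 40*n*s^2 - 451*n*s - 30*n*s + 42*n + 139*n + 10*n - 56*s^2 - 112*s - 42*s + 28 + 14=105*n^3 + 262*n^2 + 191*n + s^2*(-40*n - 56) + s*(-265*n^2 - 481*n - 154) + 42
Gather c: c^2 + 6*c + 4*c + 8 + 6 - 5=c^2 + 10*c + 9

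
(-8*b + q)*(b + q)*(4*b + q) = -32*b^3 - 36*b^2*q - 3*b*q^2 + q^3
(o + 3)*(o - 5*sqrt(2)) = o^2 - 5*sqrt(2)*o + 3*o - 15*sqrt(2)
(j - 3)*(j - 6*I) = j^2 - 3*j - 6*I*j + 18*I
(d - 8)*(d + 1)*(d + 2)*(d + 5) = d^4 - 47*d^2 - 126*d - 80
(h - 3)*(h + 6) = h^2 + 3*h - 18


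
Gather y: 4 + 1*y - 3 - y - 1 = 0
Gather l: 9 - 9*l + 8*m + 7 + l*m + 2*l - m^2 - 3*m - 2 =l*(m - 7) - m^2 + 5*m + 14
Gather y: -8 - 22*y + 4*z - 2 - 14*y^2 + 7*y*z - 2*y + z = -14*y^2 + y*(7*z - 24) + 5*z - 10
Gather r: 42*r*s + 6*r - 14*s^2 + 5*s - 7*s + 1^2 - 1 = r*(42*s + 6) - 14*s^2 - 2*s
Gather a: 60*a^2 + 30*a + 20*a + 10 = 60*a^2 + 50*a + 10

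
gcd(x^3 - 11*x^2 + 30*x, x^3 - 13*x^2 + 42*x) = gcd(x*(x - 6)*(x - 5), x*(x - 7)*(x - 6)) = x^2 - 6*x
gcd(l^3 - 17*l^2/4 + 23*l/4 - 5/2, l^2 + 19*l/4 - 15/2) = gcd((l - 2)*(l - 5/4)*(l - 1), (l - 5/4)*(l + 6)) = l - 5/4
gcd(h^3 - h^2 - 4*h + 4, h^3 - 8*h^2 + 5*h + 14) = h - 2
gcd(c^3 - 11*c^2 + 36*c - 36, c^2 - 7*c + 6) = c - 6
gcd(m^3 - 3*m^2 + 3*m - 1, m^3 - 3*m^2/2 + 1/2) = m^2 - 2*m + 1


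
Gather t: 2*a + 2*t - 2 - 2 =2*a + 2*t - 4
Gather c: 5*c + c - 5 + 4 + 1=6*c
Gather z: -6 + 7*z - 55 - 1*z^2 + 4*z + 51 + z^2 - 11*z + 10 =0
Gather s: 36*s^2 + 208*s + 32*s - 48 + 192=36*s^2 + 240*s + 144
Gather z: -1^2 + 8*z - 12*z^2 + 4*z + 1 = -12*z^2 + 12*z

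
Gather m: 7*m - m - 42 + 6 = 6*m - 36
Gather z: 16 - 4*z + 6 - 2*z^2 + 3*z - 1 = -2*z^2 - z + 21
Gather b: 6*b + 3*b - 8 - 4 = 9*b - 12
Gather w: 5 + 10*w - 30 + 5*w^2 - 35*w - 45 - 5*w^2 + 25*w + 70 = 0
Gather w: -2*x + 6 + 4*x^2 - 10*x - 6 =4*x^2 - 12*x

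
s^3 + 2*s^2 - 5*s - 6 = (s - 2)*(s + 1)*(s + 3)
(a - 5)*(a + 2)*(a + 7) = a^3 + 4*a^2 - 31*a - 70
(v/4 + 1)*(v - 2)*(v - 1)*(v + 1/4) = v^4/4 + 5*v^3/16 - 39*v^2/16 + 11*v/8 + 1/2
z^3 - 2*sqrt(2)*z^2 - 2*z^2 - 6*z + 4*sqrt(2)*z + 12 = (z - 2)*(z - 3*sqrt(2))*(z + sqrt(2))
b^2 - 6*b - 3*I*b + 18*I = (b - 6)*(b - 3*I)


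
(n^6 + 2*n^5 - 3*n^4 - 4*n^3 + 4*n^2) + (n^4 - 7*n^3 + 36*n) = n^6 + 2*n^5 - 2*n^4 - 11*n^3 + 4*n^2 + 36*n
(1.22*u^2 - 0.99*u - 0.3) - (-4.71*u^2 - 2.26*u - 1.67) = 5.93*u^2 + 1.27*u + 1.37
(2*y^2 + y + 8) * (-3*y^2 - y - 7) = -6*y^4 - 5*y^3 - 39*y^2 - 15*y - 56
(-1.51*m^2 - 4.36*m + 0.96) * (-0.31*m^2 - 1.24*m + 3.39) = 0.4681*m^4 + 3.224*m^3 - 0.0100999999999996*m^2 - 15.9708*m + 3.2544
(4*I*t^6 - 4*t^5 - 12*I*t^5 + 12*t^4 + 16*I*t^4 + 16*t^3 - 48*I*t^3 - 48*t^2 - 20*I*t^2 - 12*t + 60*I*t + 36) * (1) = 4*I*t^6 - 4*t^5 - 12*I*t^5 + 12*t^4 + 16*I*t^4 + 16*t^3 - 48*I*t^3 - 48*t^2 - 20*I*t^2 - 12*t + 60*I*t + 36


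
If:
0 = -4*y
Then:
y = 0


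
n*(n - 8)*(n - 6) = n^3 - 14*n^2 + 48*n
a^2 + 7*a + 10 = (a + 2)*(a + 5)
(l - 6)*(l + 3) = l^2 - 3*l - 18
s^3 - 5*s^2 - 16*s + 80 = (s - 5)*(s - 4)*(s + 4)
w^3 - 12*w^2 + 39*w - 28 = (w - 7)*(w - 4)*(w - 1)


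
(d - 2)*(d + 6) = d^2 + 4*d - 12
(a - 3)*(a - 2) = a^2 - 5*a + 6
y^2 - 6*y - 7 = (y - 7)*(y + 1)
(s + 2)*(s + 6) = s^2 + 8*s + 12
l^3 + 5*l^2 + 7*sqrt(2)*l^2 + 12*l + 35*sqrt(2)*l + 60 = (l + 5)*(l + sqrt(2))*(l + 6*sqrt(2))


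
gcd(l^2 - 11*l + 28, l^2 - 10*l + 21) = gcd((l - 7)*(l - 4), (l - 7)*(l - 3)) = l - 7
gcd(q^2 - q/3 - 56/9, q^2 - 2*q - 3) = 1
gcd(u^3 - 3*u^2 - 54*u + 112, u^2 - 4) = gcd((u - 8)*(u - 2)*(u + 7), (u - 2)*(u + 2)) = u - 2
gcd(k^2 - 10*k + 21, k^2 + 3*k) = 1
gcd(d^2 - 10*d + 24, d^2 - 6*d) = d - 6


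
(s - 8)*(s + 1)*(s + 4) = s^3 - 3*s^2 - 36*s - 32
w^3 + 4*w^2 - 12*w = w*(w - 2)*(w + 6)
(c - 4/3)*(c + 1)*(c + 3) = c^3 + 8*c^2/3 - 7*c/3 - 4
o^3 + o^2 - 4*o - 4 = (o - 2)*(o + 1)*(o + 2)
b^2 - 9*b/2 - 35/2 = (b - 7)*(b + 5/2)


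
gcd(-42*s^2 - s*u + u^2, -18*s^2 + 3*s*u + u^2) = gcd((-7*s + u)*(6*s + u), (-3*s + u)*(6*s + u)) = 6*s + u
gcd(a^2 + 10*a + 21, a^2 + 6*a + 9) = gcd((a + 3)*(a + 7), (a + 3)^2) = a + 3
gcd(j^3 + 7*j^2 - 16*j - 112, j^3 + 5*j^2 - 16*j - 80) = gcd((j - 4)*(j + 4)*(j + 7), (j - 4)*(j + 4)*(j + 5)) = j^2 - 16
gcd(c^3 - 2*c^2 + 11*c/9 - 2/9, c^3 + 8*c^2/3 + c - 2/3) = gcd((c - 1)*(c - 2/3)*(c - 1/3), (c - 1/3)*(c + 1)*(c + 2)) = c - 1/3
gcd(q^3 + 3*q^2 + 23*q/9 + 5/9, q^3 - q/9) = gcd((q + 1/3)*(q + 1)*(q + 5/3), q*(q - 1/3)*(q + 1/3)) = q + 1/3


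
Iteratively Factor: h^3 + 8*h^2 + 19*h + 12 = (h + 4)*(h^2 + 4*h + 3) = (h + 1)*(h + 4)*(h + 3)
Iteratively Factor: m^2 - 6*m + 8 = (m - 4)*(m - 2)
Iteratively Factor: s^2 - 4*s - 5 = (s + 1)*(s - 5)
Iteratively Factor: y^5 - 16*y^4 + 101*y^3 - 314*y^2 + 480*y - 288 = (y - 4)*(y^4 - 12*y^3 + 53*y^2 - 102*y + 72) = (y - 4)*(y - 3)*(y^3 - 9*y^2 + 26*y - 24) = (y - 4)^2*(y - 3)*(y^2 - 5*y + 6) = (y - 4)^2*(y - 3)*(y - 2)*(y - 3)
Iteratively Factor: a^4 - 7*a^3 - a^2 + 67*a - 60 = (a - 1)*(a^3 - 6*a^2 - 7*a + 60) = (a - 1)*(a + 3)*(a^2 - 9*a + 20) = (a - 5)*(a - 1)*(a + 3)*(a - 4)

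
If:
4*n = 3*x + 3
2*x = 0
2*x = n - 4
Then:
No Solution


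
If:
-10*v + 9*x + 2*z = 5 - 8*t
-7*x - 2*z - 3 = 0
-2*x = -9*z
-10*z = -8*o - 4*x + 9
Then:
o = 651/536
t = 5*v/4 + 295/268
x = -27/67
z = -6/67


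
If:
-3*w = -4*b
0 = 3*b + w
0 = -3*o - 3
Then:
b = 0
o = -1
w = 0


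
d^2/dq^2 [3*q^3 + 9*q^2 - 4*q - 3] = 18*q + 18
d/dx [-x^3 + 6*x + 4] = 6 - 3*x^2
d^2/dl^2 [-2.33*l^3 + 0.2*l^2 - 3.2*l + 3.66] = 0.4 - 13.98*l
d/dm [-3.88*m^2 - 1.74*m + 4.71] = -7.76*m - 1.74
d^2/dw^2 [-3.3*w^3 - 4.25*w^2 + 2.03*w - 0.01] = -19.8*w - 8.5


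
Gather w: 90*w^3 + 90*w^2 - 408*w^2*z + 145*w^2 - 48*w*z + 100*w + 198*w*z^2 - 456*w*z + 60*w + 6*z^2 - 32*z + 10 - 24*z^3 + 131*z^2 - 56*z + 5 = 90*w^3 + w^2*(235 - 408*z) + w*(198*z^2 - 504*z + 160) - 24*z^3 + 137*z^2 - 88*z + 15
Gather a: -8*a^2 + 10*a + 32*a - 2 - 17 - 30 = -8*a^2 + 42*a - 49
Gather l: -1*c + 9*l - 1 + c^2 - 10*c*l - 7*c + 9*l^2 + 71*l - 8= c^2 - 8*c + 9*l^2 + l*(80 - 10*c) - 9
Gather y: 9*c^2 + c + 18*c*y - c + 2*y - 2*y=9*c^2 + 18*c*y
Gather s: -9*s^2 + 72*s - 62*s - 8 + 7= -9*s^2 + 10*s - 1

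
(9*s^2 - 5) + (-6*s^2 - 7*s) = 3*s^2 - 7*s - 5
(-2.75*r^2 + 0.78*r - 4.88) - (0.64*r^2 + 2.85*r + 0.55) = -3.39*r^2 - 2.07*r - 5.43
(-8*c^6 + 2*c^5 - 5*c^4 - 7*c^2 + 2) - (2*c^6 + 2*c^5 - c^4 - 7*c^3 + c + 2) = -10*c^6 - 4*c^4 + 7*c^3 - 7*c^2 - c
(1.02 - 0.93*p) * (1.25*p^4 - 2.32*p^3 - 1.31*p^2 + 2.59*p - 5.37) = -1.1625*p^5 + 3.4326*p^4 - 1.1481*p^3 - 3.7449*p^2 + 7.6359*p - 5.4774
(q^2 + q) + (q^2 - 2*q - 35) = 2*q^2 - q - 35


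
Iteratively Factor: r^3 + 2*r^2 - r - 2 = (r - 1)*(r^2 + 3*r + 2) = (r - 1)*(r + 1)*(r + 2)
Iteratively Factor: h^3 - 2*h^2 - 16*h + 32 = (h - 2)*(h^2 - 16) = (h - 4)*(h - 2)*(h + 4)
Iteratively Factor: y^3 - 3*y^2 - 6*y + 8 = (y - 4)*(y^2 + y - 2) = (y - 4)*(y + 2)*(y - 1)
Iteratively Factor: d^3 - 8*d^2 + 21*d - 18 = (d - 2)*(d^2 - 6*d + 9) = (d - 3)*(d - 2)*(d - 3)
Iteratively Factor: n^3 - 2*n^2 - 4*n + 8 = (n + 2)*(n^2 - 4*n + 4) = (n - 2)*(n + 2)*(n - 2)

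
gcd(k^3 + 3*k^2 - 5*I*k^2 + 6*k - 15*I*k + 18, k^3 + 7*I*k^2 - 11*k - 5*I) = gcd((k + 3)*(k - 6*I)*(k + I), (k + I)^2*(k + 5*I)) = k + I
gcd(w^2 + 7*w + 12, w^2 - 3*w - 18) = w + 3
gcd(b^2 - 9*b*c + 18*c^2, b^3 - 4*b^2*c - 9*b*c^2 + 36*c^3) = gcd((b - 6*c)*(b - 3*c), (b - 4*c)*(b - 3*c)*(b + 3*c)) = b - 3*c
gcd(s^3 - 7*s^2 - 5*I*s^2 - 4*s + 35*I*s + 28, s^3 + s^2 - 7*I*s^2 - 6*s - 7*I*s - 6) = s - I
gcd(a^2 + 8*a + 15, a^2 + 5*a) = a + 5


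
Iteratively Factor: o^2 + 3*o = (o)*(o + 3)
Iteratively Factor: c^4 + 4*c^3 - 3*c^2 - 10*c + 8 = (c - 1)*(c^3 + 5*c^2 + 2*c - 8) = (c - 1)^2*(c^2 + 6*c + 8) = (c - 1)^2*(c + 2)*(c + 4)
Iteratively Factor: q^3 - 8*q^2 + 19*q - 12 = (q - 3)*(q^2 - 5*q + 4) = (q - 3)*(q - 1)*(q - 4)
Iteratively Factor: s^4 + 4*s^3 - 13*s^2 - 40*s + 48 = (s - 1)*(s^3 + 5*s^2 - 8*s - 48) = (s - 1)*(s + 4)*(s^2 + s - 12) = (s - 1)*(s + 4)^2*(s - 3)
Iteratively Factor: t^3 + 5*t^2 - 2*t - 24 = (t - 2)*(t^2 + 7*t + 12) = (t - 2)*(t + 4)*(t + 3)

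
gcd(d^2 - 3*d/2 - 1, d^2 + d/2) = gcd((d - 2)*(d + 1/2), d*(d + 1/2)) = d + 1/2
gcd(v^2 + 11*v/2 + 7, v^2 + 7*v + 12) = 1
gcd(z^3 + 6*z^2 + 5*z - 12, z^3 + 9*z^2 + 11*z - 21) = z^2 + 2*z - 3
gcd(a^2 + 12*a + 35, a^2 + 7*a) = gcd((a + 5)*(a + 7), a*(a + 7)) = a + 7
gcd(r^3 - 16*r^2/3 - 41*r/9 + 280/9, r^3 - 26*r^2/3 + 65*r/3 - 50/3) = r - 5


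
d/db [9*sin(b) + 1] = 9*cos(b)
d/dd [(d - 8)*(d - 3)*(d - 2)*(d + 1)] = 4*d^3 - 36*d^2 + 66*d - 2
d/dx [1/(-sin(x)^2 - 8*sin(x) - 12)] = 2*(sin(x) + 4)*cos(x)/(sin(x)^2 + 8*sin(x) + 12)^2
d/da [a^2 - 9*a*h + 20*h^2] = 2*a - 9*h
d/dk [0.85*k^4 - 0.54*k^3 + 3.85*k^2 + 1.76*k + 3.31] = 3.4*k^3 - 1.62*k^2 + 7.7*k + 1.76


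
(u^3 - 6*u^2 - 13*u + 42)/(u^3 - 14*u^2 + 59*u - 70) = (u + 3)/(u - 5)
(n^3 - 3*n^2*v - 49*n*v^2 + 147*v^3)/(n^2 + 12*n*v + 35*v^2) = (n^2 - 10*n*v + 21*v^2)/(n + 5*v)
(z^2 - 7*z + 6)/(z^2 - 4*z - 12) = (z - 1)/(z + 2)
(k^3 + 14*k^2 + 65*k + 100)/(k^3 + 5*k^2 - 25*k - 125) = (k + 4)/(k - 5)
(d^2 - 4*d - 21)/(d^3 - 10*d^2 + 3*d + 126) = 1/(d - 6)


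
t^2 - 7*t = t*(t - 7)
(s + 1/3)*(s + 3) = s^2 + 10*s/3 + 1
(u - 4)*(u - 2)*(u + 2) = u^3 - 4*u^2 - 4*u + 16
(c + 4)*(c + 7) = c^2 + 11*c + 28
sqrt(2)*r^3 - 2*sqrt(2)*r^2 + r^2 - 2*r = r*(r - 2)*(sqrt(2)*r + 1)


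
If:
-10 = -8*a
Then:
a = 5/4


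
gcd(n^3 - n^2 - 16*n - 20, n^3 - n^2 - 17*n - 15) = n - 5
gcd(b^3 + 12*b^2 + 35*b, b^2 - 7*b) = b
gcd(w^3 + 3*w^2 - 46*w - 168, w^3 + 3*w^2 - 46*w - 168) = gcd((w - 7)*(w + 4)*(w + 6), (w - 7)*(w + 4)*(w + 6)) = w^3 + 3*w^2 - 46*w - 168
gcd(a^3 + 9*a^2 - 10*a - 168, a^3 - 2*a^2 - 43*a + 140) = a^2 + 3*a - 28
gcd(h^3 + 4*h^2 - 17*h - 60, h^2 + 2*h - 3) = h + 3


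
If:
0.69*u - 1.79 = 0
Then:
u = 2.59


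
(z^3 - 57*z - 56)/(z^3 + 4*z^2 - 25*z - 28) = (z - 8)/(z - 4)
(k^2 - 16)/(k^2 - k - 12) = (k + 4)/(k + 3)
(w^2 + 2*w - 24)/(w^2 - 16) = (w + 6)/(w + 4)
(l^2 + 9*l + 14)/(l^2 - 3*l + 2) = (l^2 + 9*l + 14)/(l^2 - 3*l + 2)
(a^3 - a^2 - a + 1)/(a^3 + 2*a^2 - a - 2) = (a - 1)/(a + 2)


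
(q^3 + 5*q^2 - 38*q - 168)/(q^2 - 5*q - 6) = (q^2 + 11*q + 28)/(q + 1)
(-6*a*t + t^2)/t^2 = (-6*a + t)/t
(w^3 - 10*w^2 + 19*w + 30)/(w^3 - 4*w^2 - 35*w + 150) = (w^2 - 5*w - 6)/(w^2 + w - 30)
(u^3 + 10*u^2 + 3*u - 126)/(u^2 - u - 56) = (u^2 + 3*u - 18)/(u - 8)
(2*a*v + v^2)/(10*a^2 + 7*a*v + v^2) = v/(5*a + v)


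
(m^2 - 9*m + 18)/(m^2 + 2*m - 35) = (m^2 - 9*m + 18)/(m^2 + 2*m - 35)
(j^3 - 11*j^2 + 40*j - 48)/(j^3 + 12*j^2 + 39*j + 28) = (j^3 - 11*j^2 + 40*j - 48)/(j^3 + 12*j^2 + 39*j + 28)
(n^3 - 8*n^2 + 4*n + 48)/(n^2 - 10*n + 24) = n + 2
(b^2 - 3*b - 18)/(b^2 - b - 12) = (b - 6)/(b - 4)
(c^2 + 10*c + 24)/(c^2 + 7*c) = (c^2 + 10*c + 24)/(c*(c + 7))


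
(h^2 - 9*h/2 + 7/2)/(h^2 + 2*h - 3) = (h - 7/2)/(h + 3)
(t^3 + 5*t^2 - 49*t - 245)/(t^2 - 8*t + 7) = (t^2 + 12*t + 35)/(t - 1)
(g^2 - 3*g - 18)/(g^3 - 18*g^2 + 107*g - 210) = (g + 3)/(g^2 - 12*g + 35)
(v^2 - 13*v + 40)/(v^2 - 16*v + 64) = (v - 5)/(v - 8)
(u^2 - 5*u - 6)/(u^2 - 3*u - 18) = (u + 1)/(u + 3)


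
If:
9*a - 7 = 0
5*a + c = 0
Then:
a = 7/9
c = -35/9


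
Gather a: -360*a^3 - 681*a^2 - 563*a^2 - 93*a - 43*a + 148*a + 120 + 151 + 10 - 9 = -360*a^3 - 1244*a^2 + 12*a + 272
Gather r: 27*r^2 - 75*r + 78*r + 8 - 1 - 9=27*r^2 + 3*r - 2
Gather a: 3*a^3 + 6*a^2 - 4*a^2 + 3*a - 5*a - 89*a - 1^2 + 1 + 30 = 3*a^3 + 2*a^2 - 91*a + 30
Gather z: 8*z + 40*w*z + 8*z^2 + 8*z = 8*z^2 + z*(40*w + 16)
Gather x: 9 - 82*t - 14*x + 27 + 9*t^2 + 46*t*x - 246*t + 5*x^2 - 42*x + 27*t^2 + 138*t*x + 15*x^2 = 36*t^2 - 328*t + 20*x^2 + x*(184*t - 56) + 36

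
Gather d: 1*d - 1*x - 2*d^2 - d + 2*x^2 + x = -2*d^2 + 2*x^2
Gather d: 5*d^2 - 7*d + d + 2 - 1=5*d^2 - 6*d + 1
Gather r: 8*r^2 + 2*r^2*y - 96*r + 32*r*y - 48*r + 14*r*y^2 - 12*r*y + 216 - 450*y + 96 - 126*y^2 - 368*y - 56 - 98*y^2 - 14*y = r^2*(2*y + 8) + r*(14*y^2 + 20*y - 144) - 224*y^2 - 832*y + 256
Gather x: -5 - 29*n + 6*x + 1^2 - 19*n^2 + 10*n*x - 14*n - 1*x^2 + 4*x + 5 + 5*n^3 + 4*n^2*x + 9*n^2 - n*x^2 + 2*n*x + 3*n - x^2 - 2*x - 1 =5*n^3 - 10*n^2 - 40*n + x^2*(-n - 2) + x*(4*n^2 + 12*n + 8)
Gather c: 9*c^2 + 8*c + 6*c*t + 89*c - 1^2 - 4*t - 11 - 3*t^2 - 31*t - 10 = 9*c^2 + c*(6*t + 97) - 3*t^2 - 35*t - 22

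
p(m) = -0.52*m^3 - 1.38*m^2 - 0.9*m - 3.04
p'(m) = -1.56*m^2 - 2.76*m - 0.9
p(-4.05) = 12.51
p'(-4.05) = -15.31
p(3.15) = -35.82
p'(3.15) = -25.07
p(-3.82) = 9.25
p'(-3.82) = -13.12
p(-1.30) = -3.06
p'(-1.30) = 0.05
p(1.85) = -12.72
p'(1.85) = -11.35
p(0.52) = -3.95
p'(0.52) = -2.76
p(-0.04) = -3.01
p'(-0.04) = -0.79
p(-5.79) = 56.84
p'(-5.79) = -37.22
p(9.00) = -502.00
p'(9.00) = -152.10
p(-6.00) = 65.00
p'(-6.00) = -40.50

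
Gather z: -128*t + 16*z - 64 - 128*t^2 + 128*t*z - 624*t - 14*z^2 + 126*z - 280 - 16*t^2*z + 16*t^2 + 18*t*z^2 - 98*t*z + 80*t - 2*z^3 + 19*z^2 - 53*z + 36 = -112*t^2 - 672*t - 2*z^3 + z^2*(18*t + 5) + z*(-16*t^2 + 30*t + 89) - 308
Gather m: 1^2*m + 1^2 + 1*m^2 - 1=m^2 + m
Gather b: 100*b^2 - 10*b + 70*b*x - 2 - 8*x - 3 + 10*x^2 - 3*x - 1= 100*b^2 + b*(70*x - 10) + 10*x^2 - 11*x - 6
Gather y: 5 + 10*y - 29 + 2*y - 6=12*y - 30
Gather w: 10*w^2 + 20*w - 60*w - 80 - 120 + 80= 10*w^2 - 40*w - 120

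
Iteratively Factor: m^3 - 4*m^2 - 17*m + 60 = (m + 4)*(m^2 - 8*m + 15) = (m - 5)*(m + 4)*(m - 3)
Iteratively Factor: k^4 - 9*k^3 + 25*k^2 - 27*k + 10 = (k - 2)*(k^3 - 7*k^2 + 11*k - 5) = (k - 2)*(k - 1)*(k^2 - 6*k + 5) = (k - 5)*(k - 2)*(k - 1)*(k - 1)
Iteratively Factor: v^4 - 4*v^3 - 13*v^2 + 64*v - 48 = (v - 3)*(v^3 - v^2 - 16*v + 16) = (v - 3)*(v + 4)*(v^2 - 5*v + 4) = (v - 3)*(v - 1)*(v + 4)*(v - 4)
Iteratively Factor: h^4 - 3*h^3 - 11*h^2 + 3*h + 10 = (h - 5)*(h^3 + 2*h^2 - h - 2) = (h - 5)*(h - 1)*(h^2 + 3*h + 2) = (h - 5)*(h - 1)*(h + 2)*(h + 1)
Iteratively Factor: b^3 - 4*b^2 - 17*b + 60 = (b + 4)*(b^2 - 8*b + 15) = (b - 5)*(b + 4)*(b - 3)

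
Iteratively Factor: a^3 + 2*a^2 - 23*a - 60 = (a + 4)*(a^2 - 2*a - 15) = (a - 5)*(a + 4)*(a + 3)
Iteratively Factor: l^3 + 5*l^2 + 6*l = (l)*(l^2 + 5*l + 6) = l*(l + 3)*(l + 2)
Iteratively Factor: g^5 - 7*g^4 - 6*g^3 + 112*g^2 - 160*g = (g + 4)*(g^4 - 11*g^3 + 38*g^2 - 40*g) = (g - 2)*(g + 4)*(g^3 - 9*g^2 + 20*g) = (g - 4)*(g - 2)*(g + 4)*(g^2 - 5*g) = (g - 5)*(g - 4)*(g - 2)*(g + 4)*(g)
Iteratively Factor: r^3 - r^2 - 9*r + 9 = (r + 3)*(r^2 - 4*r + 3) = (r - 3)*(r + 3)*(r - 1)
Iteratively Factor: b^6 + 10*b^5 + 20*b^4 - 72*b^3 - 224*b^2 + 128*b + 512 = (b + 4)*(b^5 + 6*b^4 - 4*b^3 - 56*b^2 + 128) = (b - 2)*(b + 4)*(b^4 + 8*b^3 + 12*b^2 - 32*b - 64) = (b - 2)^2*(b + 4)*(b^3 + 10*b^2 + 32*b + 32) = (b - 2)^2*(b + 4)^2*(b^2 + 6*b + 8) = (b - 2)^2*(b + 4)^3*(b + 2)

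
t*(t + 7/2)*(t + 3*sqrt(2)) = t^3 + 7*t^2/2 + 3*sqrt(2)*t^2 + 21*sqrt(2)*t/2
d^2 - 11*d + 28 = (d - 7)*(d - 4)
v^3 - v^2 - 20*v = v*(v - 5)*(v + 4)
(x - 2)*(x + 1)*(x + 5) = x^3 + 4*x^2 - 7*x - 10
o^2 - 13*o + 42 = (o - 7)*(o - 6)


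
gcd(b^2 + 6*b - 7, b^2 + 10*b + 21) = b + 7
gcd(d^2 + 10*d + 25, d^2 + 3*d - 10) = d + 5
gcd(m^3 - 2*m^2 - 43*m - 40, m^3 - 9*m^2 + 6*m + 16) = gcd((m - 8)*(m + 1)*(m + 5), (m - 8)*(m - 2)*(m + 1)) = m^2 - 7*m - 8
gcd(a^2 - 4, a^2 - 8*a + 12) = a - 2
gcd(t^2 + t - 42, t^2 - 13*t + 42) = t - 6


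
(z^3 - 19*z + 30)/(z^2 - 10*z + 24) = (z^3 - 19*z + 30)/(z^2 - 10*z + 24)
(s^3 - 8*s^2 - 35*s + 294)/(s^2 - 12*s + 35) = (s^2 - s - 42)/(s - 5)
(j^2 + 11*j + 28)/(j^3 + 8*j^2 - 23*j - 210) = (j + 4)/(j^2 + j - 30)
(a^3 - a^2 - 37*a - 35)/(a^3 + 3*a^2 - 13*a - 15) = (a - 7)/(a - 3)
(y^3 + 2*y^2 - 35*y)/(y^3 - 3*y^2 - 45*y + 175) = y/(y - 5)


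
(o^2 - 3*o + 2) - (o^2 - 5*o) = 2*o + 2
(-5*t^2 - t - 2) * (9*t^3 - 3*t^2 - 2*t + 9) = -45*t^5 + 6*t^4 - 5*t^3 - 37*t^2 - 5*t - 18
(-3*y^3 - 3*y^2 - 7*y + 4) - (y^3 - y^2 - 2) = -4*y^3 - 2*y^2 - 7*y + 6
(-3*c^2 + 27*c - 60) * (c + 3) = -3*c^3 + 18*c^2 + 21*c - 180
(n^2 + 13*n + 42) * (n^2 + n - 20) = n^4 + 14*n^3 + 35*n^2 - 218*n - 840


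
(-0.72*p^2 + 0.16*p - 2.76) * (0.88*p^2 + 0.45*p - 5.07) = -0.6336*p^4 - 0.1832*p^3 + 1.2936*p^2 - 2.0532*p + 13.9932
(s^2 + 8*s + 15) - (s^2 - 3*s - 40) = 11*s + 55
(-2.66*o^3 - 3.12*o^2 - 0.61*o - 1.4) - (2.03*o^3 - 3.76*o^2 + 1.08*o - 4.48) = -4.69*o^3 + 0.64*o^2 - 1.69*o + 3.08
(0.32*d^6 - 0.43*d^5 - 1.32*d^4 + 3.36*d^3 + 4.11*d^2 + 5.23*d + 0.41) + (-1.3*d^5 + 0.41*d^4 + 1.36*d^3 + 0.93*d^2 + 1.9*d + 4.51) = 0.32*d^6 - 1.73*d^5 - 0.91*d^4 + 4.72*d^3 + 5.04*d^2 + 7.13*d + 4.92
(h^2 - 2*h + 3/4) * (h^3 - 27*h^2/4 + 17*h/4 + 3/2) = h^5 - 35*h^4/4 + 37*h^3/2 - 193*h^2/16 + 3*h/16 + 9/8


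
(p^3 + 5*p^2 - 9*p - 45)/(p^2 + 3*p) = p + 2 - 15/p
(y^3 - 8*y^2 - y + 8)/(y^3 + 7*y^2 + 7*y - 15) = (y^2 - 7*y - 8)/(y^2 + 8*y + 15)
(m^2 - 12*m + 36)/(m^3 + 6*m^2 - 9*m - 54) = (m^2 - 12*m + 36)/(m^3 + 6*m^2 - 9*m - 54)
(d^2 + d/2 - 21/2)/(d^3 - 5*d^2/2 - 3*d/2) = (2*d + 7)/(d*(2*d + 1))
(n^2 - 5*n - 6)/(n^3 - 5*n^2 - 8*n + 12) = (n + 1)/(n^2 + n - 2)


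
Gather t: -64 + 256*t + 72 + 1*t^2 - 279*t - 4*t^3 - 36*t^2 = -4*t^3 - 35*t^2 - 23*t + 8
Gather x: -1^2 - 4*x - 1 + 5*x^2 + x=5*x^2 - 3*x - 2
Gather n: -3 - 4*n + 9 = 6 - 4*n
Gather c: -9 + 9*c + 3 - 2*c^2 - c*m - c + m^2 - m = -2*c^2 + c*(8 - m) + m^2 - m - 6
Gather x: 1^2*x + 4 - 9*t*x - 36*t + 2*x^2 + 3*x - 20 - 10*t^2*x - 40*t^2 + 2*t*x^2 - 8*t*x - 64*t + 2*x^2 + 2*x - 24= -40*t^2 - 100*t + x^2*(2*t + 4) + x*(-10*t^2 - 17*t + 6) - 40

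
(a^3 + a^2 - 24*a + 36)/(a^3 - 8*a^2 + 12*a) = (a^2 + 3*a - 18)/(a*(a - 6))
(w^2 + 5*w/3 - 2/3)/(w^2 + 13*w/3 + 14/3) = (3*w - 1)/(3*w + 7)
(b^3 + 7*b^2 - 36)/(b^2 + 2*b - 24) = (b^2 + b - 6)/(b - 4)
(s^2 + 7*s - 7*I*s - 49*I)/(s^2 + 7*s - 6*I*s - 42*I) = (s - 7*I)/(s - 6*I)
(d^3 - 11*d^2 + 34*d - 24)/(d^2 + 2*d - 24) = (d^2 - 7*d + 6)/(d + 6)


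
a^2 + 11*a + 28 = (a + 4)*(a + 7)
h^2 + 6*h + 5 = (h + 1)*(h + 5)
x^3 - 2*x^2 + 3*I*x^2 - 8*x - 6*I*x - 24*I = (x - 4)*(x + 2)*(x + 3*I)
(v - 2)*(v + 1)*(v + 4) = v^3 + 3*v^2 - 6*v - 8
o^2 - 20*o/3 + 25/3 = (o - 5)*(o - 5/3)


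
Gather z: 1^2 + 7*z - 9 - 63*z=-56*z - 8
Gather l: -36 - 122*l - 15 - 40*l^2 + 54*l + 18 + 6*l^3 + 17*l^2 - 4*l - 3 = 6*l^3 - 23*l^2 - 72*l - 36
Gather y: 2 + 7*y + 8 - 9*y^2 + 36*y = -9*y^2 + 43*y + 10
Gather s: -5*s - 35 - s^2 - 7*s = -s^2 - 12*s - 35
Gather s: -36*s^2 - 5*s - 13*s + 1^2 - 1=-36*s^2 - 18*s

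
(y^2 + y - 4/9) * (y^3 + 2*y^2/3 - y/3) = y^5 + 5*y^4/3 - y^3/9 - 17*y^2/27 + 4*y/27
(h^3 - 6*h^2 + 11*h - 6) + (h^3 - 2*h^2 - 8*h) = 2*h^3 - 8*h^2 + 3*h - 6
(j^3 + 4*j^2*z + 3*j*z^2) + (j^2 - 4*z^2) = j^3 + 4*j^2*z + j^2 + 3*j*z^2 - 4*z^2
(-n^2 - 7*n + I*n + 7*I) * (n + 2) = -n^3 - 9*n^2 + I*n^2 - 14*n + 9*I*n + 14*I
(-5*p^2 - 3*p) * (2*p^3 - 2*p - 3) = -10*p^5 - 6*p^4 + 10*p^3 + 21*p^2 + 9*p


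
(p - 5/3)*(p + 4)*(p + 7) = p^3 + 28*p^2/3 + 29*p/3 - 140/3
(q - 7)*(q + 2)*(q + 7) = q^3 + 2*q^2 - 49*q - 98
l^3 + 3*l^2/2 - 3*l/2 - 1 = (l - 1)*(l + 1/2)*(l + 2)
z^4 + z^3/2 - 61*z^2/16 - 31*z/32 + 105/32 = (z - 3/2)*(z - 1)*(z + 5/4)*(z + 7/4)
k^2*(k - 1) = k^3 - k^2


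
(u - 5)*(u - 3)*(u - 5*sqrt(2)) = u^3 - 8*u^2 - 5*sqrt(2)*u^2 + 15*u + 40*sqrt(2)*u - 75*sqrt(2)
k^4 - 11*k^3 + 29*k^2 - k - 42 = (k - 7)*(k - 3)*(k - 2)*(k + 1)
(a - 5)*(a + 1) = a^2 - 4*a - 5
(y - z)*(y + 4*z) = y^2 + 3*y*z - 4*z^2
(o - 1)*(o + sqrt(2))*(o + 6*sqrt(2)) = o^3 - o^2 + 7*sqrt(2)*o^2 - 7*sqrt(2)*o + 12*o - 12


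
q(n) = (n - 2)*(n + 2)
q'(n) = 2*n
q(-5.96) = 31.52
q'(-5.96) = -11.92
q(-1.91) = -0.35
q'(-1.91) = -3.82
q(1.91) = -0.35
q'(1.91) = 3.82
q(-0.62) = -3.62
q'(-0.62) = -1.24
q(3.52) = 8.39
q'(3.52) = 7.04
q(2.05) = 0.20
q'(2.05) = 4.10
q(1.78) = -0.83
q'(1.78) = 3.56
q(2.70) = 3.29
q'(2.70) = 5.40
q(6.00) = 32.00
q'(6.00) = 12.00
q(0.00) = -4.00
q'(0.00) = 0.00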